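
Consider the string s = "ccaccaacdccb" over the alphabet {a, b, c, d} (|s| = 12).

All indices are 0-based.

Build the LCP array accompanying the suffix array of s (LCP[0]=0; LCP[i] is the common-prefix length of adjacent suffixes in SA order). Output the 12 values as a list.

sorted suffixes:
  #0 SA[0]=5  'aacdccb'
  #1 SA[1]=2  'accaacdccb'
  #2 SA[2]=6  'acdccb'
  #3 SA[3]=11  'b'
  #4 SA[4]=4  'caacdccb'
  #5 SA[5]=1  'caccaacdccb'
  #6 SA[6]=10  'cb'
  #7 SA[7]=3  'ccaacdccb'
  #8 SA[8]=0  'ccaccaacdccb'
  #9 SA[9]=9  'ccb'
  #10 SA[10]=7  'cdccb'
  #11 SA[11]=8  'dccb'

SA = [5, 2, 6, 11, 4, 1, 10, 3, 0, 9, 7, 8]
i: (SA[i-1],SA[i]) lcp shared
  1: (5,2) 1 'a'
  2: (2,6) 2 'ac'
  3: (6,11) 0 ''
  4: (11,4) 0 ''
  5: (4,1) 2 'ca'
  6: (1,10) 1 'c'
  7: (10,3) 1 'c'
  8: (3,0) 3 'cca'
  9: (0,9) 2 'cc'
  10: (9,7) 1 'c'
  11: (7,8) 0 ''

[0, 1, 2, 0, 0, 2, 1, 1, 3, 2, 1, 0]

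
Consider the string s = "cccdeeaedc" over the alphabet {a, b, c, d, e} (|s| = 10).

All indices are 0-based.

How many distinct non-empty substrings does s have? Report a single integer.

rank→(start, suffix):
  0 → (6, 'aedc')
  1 → (9, 'c')
  2 → (0, 'cccdeeaedc')
  3 → (1, 'ccdeeaedc')
  4 → (2, 'cdeeaedc')
  5 → (8, 'dc')
  6 → (3, 'deeaedc')
  7 → (5, 'eaedc')
  8 → (7, 'edc')
  9 → (4, 'eeaedc')

SA = [6, 9, 0, 1, 2, 8, 3, 5, 7, 4]
i: (SA[i-1],SA[i]) lcp shared
  1: (6,9) 0 ''
  2: (9,0) 1 'c'
  3: (0,1) 2 'cc'
  4: (1,2) 1 'c'
  5: (2,8) 0 ''
  6: (8,3) 1 'd'
  7: (3,5) 0 ''
  8: (5,7) 1 'e'
  9: (7,4) 1 'e'

n(n+1)/2 = 10·11/2 = 55
Σ LCP = 0 + 0 + 1 + 2 + 1 + 0 + 1 + 0 + 1 + 1 = 7
distinct = 55 − 7 = 48

48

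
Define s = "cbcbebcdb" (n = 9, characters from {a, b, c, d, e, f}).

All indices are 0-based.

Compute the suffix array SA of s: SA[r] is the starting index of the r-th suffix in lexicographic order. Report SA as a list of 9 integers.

[8, 1, 5, 3, 0, 2, 6, 7, 4]

rank | idx | suffix
   0 |   8 | b
   1 |   1 | bcbebcdb
   2 |   5 | bcdb
   3 |   3 | bebcdb
   4 |   0 | cbcbebcdb
   5 |   2 | cbebcdb
   6 |   6 | cdb
   7 |   7 | db
   8 |   4 | ebcdb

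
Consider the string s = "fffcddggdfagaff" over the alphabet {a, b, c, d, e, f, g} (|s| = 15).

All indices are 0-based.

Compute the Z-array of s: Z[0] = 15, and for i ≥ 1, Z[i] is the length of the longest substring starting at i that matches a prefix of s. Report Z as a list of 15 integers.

Z[0]=15
i=1: i≥r, start 0; Z[1]=2 grow→box=[1,3)
i=2: min(r-i=1, Z[1]=2)=1; Z[2]=1
i=3: i≥r, start 0; Z[3]=0
i=4: i≥r, start 0; Z[4]=0
i=5: i≥r, start 0; Z[5]=0
i=6: i≥r, start 0; Z[6]=0
i=7: i≥r, start 0; Z[7]=0
i=8: i≥r, start 0; Z[8]=0
i=9: i≥r, start 0; Z[9]=1 grow→box=[9,10)
i=10: i≥r, start 0; Z[10]=0
i=11: i≥r, start 0; Z[11]=0
i=12: i≥r, start 0; Z[12]=0
i=13: i≥r, start 0; Z[13]=2 grow→box=[13,15)
i=14: min(r-i=1, Z[1]=2)=1; Z[14]=1

[15, 2, 1, 0, 0, 0, 0, 0, 0, 1, 0, 0, 0, 2, 1]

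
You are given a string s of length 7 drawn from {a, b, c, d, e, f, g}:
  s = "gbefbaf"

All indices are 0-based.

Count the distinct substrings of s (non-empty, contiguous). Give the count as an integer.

26

rank | idx | suffix
   0 |   5 | af
   1 |   4 | baf
   2 |   1 | befbaf
   3 |   2 | efbaf
   4 |   6 | f
   5 |   3 | fbaf
   6 |   0 | gbefbaf

SA = [5, 4, 1, 2, 6, 3, 0]
i: (SA[i-1],SA[i]) lcp shared
  1: (5,4) 0 ''
  2: (4,1) 1 'b'
  3: (1,2) 0 ''
  4: (2,6) 0 ''
  5: (6,3) 1 'f'
  6: (3,0) 0 ''

n(n+1)/2 = 7·8/2 = 28
Σ LCP = 0 + 0 + 1 + 0 + 0 + 1 + 0 = 2
distinct = 28 − 2 = 26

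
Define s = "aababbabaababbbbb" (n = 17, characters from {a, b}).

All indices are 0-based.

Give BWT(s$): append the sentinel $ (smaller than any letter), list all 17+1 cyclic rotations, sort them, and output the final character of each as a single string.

b$bbaabbbabaababba

rank  rotation            last
    0  $aababbabaababbbbb  b
    1  aababbabaababbbbb$  $
    2  aababbbbb$aababbab  b
    3  abaababbbbb$aababb  b
    4  ababbabaababbbbb$a  a
    5  ababbbbb$aababbaba  a
    6  abbabaababbbbb$aab  b
    7  abbbbb$aababbabaab  b
    8  b$aababbabaababbbb  b
    9  baababbbbb$aababba  a
   10  babaababbbbb$aabab  b
   11  babbabaababbbbb$aa  a
   12  babbbbb$aababbabaa  a
   13  bb$aababbabaababbb  b
   14  bbabaababbbbb$aaba  a
   15  bbb$aababbabaababb  b
   16  bbbb$aababbabaabab  b
   17  bbbbb$aababbabaaba  a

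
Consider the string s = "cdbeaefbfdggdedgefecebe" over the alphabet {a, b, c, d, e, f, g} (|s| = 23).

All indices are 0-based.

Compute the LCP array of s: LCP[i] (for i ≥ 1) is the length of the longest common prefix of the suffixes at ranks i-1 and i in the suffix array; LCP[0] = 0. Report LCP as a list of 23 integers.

[0, 0, 2, 1, 0, 1, 0, 1, 1, 2, 0, 1, 1, 1, 1, 1, 2, 0, 1, 1, 0, 1, 1]

rank→(start, suffix):
  0 → (4, 'aefbfdggdedgefecebe')
  1 → (21, 'be')
  2 → (2, 'beaefbfdggdedgefecebe')
  3 → (7, 'bfdggdedgefecebe')
  4 → (0, 'cdbeaefbfdggdedgefecebe')
  5 → (19, 'cebe')
  6 → (1, 'dbeaefbfdggdedgefecebe')
  7 → (12, 'dedgefecebe')
  8 → (14, 'dgefecebe')
  9 → (9, 'dggdedgefecebe')
  10 → (22, 'e')
  11 → (3, 'eaefbfdggdedgefecebe')
  12 → (20, 'ebe')
  13 → (18, 'ecebe')
  14 → (13, 'edgefecebe')
  15 → (5, 'efbfdggdedgefecebe')
  16 → (16, 'efecebe')
  17 → (6, 'fbfdggdedgefecebe')
  18 → (8, 'fdggdedgefecebe')
  19 → (17, 'fecebe')
  20 → (11, 'gdedgefecebe')
  21 → (15, 'gefecebe')
  22 → (10, 'ggdedgefecebe')

SA = [4, 21, 2, 7, 0, 19, 1, 12, 14, 9, 22, 3, 20, 18, 13, 5, 16, 6, 8, 17, 11, 15, 10]
rank  pair      lcp
   1  s[4:],s[21:]  0  ''
   2  s[21:],s[2:]  2  'be'
   3  s[2:],s[7:]  1  'b'
   4  s[7:],s[0:]  0  ''
   5  s[0:],s[19:]  1  'c'
   6  s[19:],s[1:]  0  ''
   7  s[1:],s[12:]  1  'd'
   8  s[12:],s[14:]  1  'd'
   9  s[14:],s[9:]  2  'dg'
  10  s[9:],s[22:]  0  ''
  11  s[22:],s[3:]  1  'e'
  12  s[3:],s[20:]  1  'e'
  13  s[20:],s[18:]  1  'e'
  14  s[18:],s[13:]  1  'e'
  15  s[13:],s[5:]  1  'e'
  16  s[5:],s[16:]  2  'ef'
  17  s[16:],s[6:]  0  ''
  18  s[6:],s[8:]  1  'f'
  19  s[8:],s[17:]  1  'f'
  20  s[17:],s[11:]  0  ''
  21  s[11:],s[15:]  1  'g'
  22  s[15:],s[10:]  1  'g'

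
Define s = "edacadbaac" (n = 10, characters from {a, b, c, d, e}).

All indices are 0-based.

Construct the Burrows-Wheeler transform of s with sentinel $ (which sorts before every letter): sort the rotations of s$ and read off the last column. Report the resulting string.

rank  rotation     last
    0  $edacadbaac  c
    1  aac$edacadb  b
    2  ac$edacadba  a
    3  acadbaac$ed  d
    4  adbaac$edac  c
    5  baac$edacad  d
    6  c$edacadbaa  a
    7  cadbaac$eda  a
    8  dacadbaac$e  e
    9  dbaac$edaca  a
   10  edacadbaac$  $

cbadcdaaea$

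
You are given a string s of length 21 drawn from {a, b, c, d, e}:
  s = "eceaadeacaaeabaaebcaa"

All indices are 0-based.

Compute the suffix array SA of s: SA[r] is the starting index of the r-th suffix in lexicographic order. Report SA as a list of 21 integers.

sorted suffixes:
  #0 SA[0]=20  'a'
  #1 SA[1]=19  'aa'
  #2 SA[2]=3  'aadeacaaeabaaebcaa'
  #3 SA[3]=9  'aaeabaaebcaa'
  #4 SA[4]=14  'aaebcaa'
  #5 SA[5]=12  'abaaebcaa'
  #6 SA[6]=7  'acaaeabaaebcaa'
  #7 SA[7]=4  'adeacaaeabaaebcaa'
  #8 SA[8]=10  'aeabaaebcaa'
  #9 SA[9]=15  'aebcaa'
  #10 SA[10]=13  'baaebcaa'
  #11 SA[11]=17  'bcaa'
  #12 SA[12]=18  'caa'
  #13 SA[13]=8  'caaeabaaebcaa'
  #14 SA[14]=1  'ceaadeacaaeabaaebcaa'
  #15 SA[15]=5  'deacaaeabaaebcaa'
  #16 SA[16]=2  'eaadeacaaeabaaebcaa'
  #17 SA[17]=11  'eabaaebcaa'
  #18 SA[18]=6  'eacaaeabaaebcaa'
  #19 SA[19]=16  'ebcaa'
  #20 SA[20]=0  'eceaadeacaaeabaaebcaa'

[20, 19, 3, 9, 14, 12, 7, 4, 10, 15, 13, 17, 18, 8, 1, 5, 2, 11, 6, 16, 0]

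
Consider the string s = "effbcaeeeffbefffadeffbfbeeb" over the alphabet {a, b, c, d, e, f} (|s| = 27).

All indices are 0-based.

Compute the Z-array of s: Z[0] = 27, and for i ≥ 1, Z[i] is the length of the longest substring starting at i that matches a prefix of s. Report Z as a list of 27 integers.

Z[0]=27
i=1: i≥r, start 0; Z[1]=0
i=2: i≥r, start 0; Z[2]=0
i=3: i≥r, start 0; Z[3]=0
i=4: i≥r, start 0; Z[4]=0
i=5: i≥r, start 0; Z[5]=0
i=6: i≥r, start 0; Z[6]=1 grow→box=[6,7)
i=7: i≥r, start 0; Z[7]=1 grow→box=[7,8)
i=8: i≥r, start 0; Z[8]=4 grow→box=[8,12)
i=9: min(r-i=3, Z[1]=0)=0; Z[9]=0
i=10: min(r-i=2, Z[2]=0)=0; Z[10]=0
i=11: min(r-i=1, Z[3]=0)=0; Z[11]=0
i=12: i≥r, start 0; Z[12]=3 grow→box=[12,15)
i=13: min(r-i=2, Z[1]=0)=0; Z[13]=0
i=14: min(r-i=1, Z[2]=0)=0; Z[14]=0
i=15: i≥r, start 0; Z[15]=0
i=16: i≥r, start 0; Z[16]=0
i=17: i≥r, start 0; Z[17]=0
i=18: i≥r, start 0; Z[18]=4 grow→box=[18,22)
i=19: min(r-i=3, Z[1]=0)=0; Z[19]=0
i=20: min(r-i=2, Z[2]=0)=0; Z[20]=0
i=21: min(r-i=1, Z[3]=0)=0; Z[21]=0
i=22: i≥r, start 0; Z[22]=0
i=23: i≥r, start 0; Z[23]=0
i=24: i≥r, start 0; Z[24]=1 grow→box=[24,25)
i=25: i≥r, start 0; Z[25]=1 grow→box=[25,26)
i=26: i≥r, start 0; Z[26]=0

[27, 0, 0, 0, 0, 0, 1, 1, 4, 0, 0, 0, 3, 0, 0, 0, 0, 0, 4, 0, 0, 0, 0, 0, 1, 1, 0]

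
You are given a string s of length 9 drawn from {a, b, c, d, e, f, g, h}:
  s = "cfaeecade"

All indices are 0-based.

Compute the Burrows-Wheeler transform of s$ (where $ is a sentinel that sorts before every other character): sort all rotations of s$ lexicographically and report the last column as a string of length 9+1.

ecfe$adeac

rank  rotation    last
    0  $cfaeecade  e
    1  ade$cfaeec  c
    2  aeecade$cf  f
    3  cade$cfaee  e
    4  cfaeecade$  $
    5  de$cfaeeca  a
    6  e$cfaeecad  d
    7  ecade$cfae  e
    8  eecade$cfa  a
    9  faeecade$c  c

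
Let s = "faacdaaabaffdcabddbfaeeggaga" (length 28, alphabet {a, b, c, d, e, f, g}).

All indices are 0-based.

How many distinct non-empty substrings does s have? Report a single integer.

sorted suffixes:
  #0 SA[0]=27  'a'
  #1 SA[1]=5  'aaabaffdcabddbfaeeggaga'
  #2 SA[2]=6  'aabaffdcabddbfaeeggaga'
  #3 SA[3]=1  'aacdaaabaffdcabddbfaeeggaga'
  #4 SA[4]=7  'abaffdcabddbfaeeggaga'
  #5 SA[5]=14  'abddbfaeeggaga'
  #6 SA[6]=2  'acdaaabaffdcabddbfaeeggaga'
  #7 SA[7]=20  'aeeggaga'
  #8 SA[8]=9  'affdcabddbfaeeggaga'
  #9 SA[9]=25  'aga'
  #10 SA[10]=8  'baffdcabddbfaeeggaga'
  #11 SA[11]=15  'bddbfaeeggaga'
  #12 SA[12]=18  'bfaeeggaga'
  #13 SA[13]=13  'cabddbfaeeggaga'
  #14 SA[14]=3  'cdaaabaffdcabddbfaeeggaga'
  #15 SA[15]=4  'daaabaffdcabddbfaeeggaga'
  #16 SA[16]=17  'dbfaeeggaga'
  #17 SA[17]=12  'dcabddbfaeeggaga'
  #18 SA[18]=16  'ddbfaeeggaga'
  #19 SA[19]=21  'eeggaga'
  #20 SA[20]=22  'eggaga'
  #21 SA[21]=0  'faacdaaabaffdcabddbfaeeggaga'
  #22 SA[22]=19  'faeeggaga'
  #23 SA[23]=11  'fdcabddbfaeeggaga'
  #24 SA[24]=10  'ffdcabddbfaeeggaga'
  #25 SA[25]=26  'ga'
  #26 SA[26]=24  'gaga'
  #27 SA[27]=23  'ggaga'

SA = [27, 5, 6, 1, 7, 14, 2, 20, 9, 25, 8, 15, 18, 13, 3, 4, 17, 12, 16, 21, 22, 0, 19, 11, 10, 26, 24, 23]
[i] adj suffixes → lcp
  [1] 27/5 → 1 ('a')
  [2] 5/6 → 2 ('aa')
  [3] 6/1 → 2 ('aa')
  [4] 1/7 → 1 ('a')
  [5] 7/14 → 2 ('ab')
  [6] 14/2 → 1 ('a')
  [7] 2/20 → 1 ('a')
  [8] 20/9 → 1 ('a')
  [9] 9/25 → 1 ('a')
  [10] 25/8 → 0 ('')
  [11] 8/15 → 1 ('b')
  [12] 15/18 → 1 ('b')
  [13] 18/13 → 0 ('')
  [14] 13/3 → 1 ('c')
  [15] 3/4 → 0 ('')
  [16] 4/17 → 1 ('d')
  [17] 17/12 → 1 ('d')
  [18] 12/16 → 1 ('d')
  [19] 16/21 → 0 ('')
  [20] 21/22 → 1 ('e')
  [21] 22/0 → 0 ('')
  [22] 0/19 → 2 ('fa')
  [23] 19/11 → 1 ('f')
  [24] 11/10 → 1 ('f')
  [25] 10/26 → 0 ('')
  [26] 26/24 → 2 ('ga')
  [27] 24/23 → 1 ('g')

n(n+1)/2 = 28·29/2 = 406
Σ LCP = 0 + 1 + 2 + 2 + 1 + 2 + 1 + 1 + 1 + 1 + 0 + 1 + 1 + 0 + 1 + 0 + 1 + 1 + 1 + 0 + 1 + 0 + 2 + 1 + 1 + 0 + 2 + 1 = 26
distinct = 406 − 26 = 380

380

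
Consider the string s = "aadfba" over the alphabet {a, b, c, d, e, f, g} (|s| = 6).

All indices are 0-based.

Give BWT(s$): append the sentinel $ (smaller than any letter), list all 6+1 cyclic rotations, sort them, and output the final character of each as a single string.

rank  rotation last
    0  $aadfba  a
    1  a$aadfb  b
    2  aadfba$  $
    3  adfba$a  a
    4  ba$aadf  f
    5  dfba$aa  a
    6  fba$aad  d

ab$afad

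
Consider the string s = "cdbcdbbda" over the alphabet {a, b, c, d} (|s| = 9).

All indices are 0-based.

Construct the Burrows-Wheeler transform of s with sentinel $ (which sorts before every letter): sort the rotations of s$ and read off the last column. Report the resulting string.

rank  rotation    last
    0  $cdbcdbbda  a
    1  a$cdbcdbbd  d
    2  bbda$cdbcd  d
    3  bcdbbda$cd  d
    4  bda$cdbcdb  b
    5  cdbbda$cdb  b
    6  cdbcdbbda$  $
    7  da$cdbcdbb  b
    8  dbbda$cdbc  c
    9  dbcdbbda$c  c

adddbb$bcc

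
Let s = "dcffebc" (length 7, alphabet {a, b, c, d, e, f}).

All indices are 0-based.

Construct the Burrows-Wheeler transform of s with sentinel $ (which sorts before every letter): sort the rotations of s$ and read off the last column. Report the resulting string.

cebd$ffc

rank  rotation  last
    0  $dcffebc  c
    1  bc$dcffe  e
    2  c$dcffeb  b
    3  cffebc$d  d
    4  dcffebc$  $
    5  ebc$dcff  f
    6  febc$dcf  f
    7  ffebc$dc  c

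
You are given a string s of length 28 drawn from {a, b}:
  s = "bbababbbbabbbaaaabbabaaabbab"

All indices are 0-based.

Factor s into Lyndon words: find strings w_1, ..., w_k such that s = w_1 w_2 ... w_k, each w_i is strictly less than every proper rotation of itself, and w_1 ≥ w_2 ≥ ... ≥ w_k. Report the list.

emit factor 1: 'b' (i=0, period=1)
emit factor 2: 'b' (i=1, period=1)
emit factor 3: 'ababbbbabbb' (i=2, period=11)
emit factor 4: 'aaaabbabaaabbab' (i=13, period=15)

["b", "b", "ababbbbabbb", "aaaabbabaaabbab"]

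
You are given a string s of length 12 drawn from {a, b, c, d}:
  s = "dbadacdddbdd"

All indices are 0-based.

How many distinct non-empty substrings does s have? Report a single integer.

67

rank | idx | suffix
   0 |   4 | acdddbdd
   1 |   2 | adacdddbdd
   2 |   1 | badacdddbdd
   3 |   9 | bdd
   4 |   5 | cdddbdd
   5 |  11 | d
   6 |   3 | dacdddbdd
   7 |   0 | dbadacdddbdd
   8 |   8 | dbdd
   9 |  10 | dd
  10 |   7 | ddbdd
  11 |   6 | dddbdd

SA = [4, 2, 1, 9, 5, 11, 3, 0, 8, 10, 7, 6]
rank  pair      lcp
   1  s[4:],s[2:]  1  'a'
   2  s[2:],s[1:]  0  ''
   3  s[1:],s[9:]  1  'b'
   4  s[9:],s[5:]  0  ''
   5  s[5:],s[11:]  0  ''
   6  s[11:],s[3:]  1  'd'
   7  s[3:],s[0:]  1  'd'
   8  s[0:],s[8:]  2  'db'
   9  s[8:],s[10:]  1  'd'
  10  s[10:],s[7:]  2  'dd'
  11  s[7:],s[6:]  2  'dd'

n(n+1)/2 = 12·13/2 = 78
Σ LCP = 0 + 1 + 0 + 1 + 0 + 0 + 1 + 1 + 2 + 1 + 2 + 2 = 11
distinct = 78 − 11 = 67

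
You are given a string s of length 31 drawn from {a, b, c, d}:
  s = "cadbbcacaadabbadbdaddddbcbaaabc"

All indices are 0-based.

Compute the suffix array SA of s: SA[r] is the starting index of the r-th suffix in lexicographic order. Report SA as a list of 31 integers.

rank→(start, suffix):
  0 → (26, 'aaabc')
  1 → (27, 'aabc')
  2 → (8, 'aadabbadbdaddddbcbaaabc')
  3 → (11, 'abbadbdaddddbcbaaabc')
  4 → (28, 'abc')
  5 → (6, 'acaadabbadbdaddddbcbaaabc')
  6 → (9, 'adabbadbdaddddbcbaaabc')
  7 → (1, 'adbbcacaadabbadbdaddddbcbaaabc')
  8 → (14, 'adbdaddddbcbaaabc')
  9 → (18, 'addddbcbaaabc')
  10 → (25, 'baaabc')
  11 → (13, 'badbdaddddbcbaaabc')
  12 → (12, 'bbadbdaddddbcbaaabc')
  13 → (3, 'bbcacaadabbadbdaddddbcbaaabc')
  14 → (29, 'bc')
  15 → (4, 'bcacaadabbadbdaddddbcbaaabc')
  16 → (23, 'bcbaaabc')
  17 → (16, 'bdaddddbcbaaabc')
  18 → (30, 'c')
  19 → (7, 'caadabbadbdaddddbcbaaabc')
  20 → (5, 'cacaadabbadbdaddddbcbaaabc')
  21 → (0, 'cadbbcacaadabbadbdaddddbcbaaabc')
  22 → (24, 'cbaaabc')
  23 → (10, 'dabbadbdaddddbcbaaabc')
  24 → (17, 'daddddbcbaaabc')
  25 → (2, 'dbbcacaadabbadbdaddddbcbaaabc')
  26 → (22, 'dbcbaaabc')
  27 → (15, 'dbdaddddbcbaaabc')
  28 → (21, 'ddbcbaaabc')
  29 → (20, 'dddbcbaaabc')
  30 → (19, 'ddddbcbaaabc')

[26, 27, 8, 11, 28, 6, 9, 1, 14, 18, 25, 13, 12, 3, 29, 4, 23, 16, 30, 7, 5, 0, 24, 10, 17, 2, 22, 15, 21, 20, 19]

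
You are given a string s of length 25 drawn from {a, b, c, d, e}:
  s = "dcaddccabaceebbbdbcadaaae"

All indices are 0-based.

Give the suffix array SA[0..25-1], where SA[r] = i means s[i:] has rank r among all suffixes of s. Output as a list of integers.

[21, 22, 7, 9, 19, 2, 23, 8, 13, 14, 17, 15, 6, 18, 1, 5, 10, 20, 16, 0, 4, 3, 24, 12, 11]

rank→(start, suffix):
  0 → (21, 'aaae')
  1 → (22, 'aae')
  2 → (7, 'abaceebbbdbcadaaae')
  3 → (9, 'aceebbbdbcadaaae')
  4 → (19, 'adaaae')
  5 → (2, 'addccabaceebbbdbcadaaae')
  6 → (23, 'ae')
  7 → (8, 'baceebbbdbcadaaae')
  8 → (13, 'bbbdbcadaaae')
  9 → (14, 'bbdbcadaaae')
  10 → (17, 'bcadaaae')
  11 → (15, 'bdbcadaaae')
  12 → (6, 'cabaceebbbdbcadaaae')
  13 → (18, 'cadaaae')
  14 → (1, 'caddccabaceebbbdbcadaaae')
  15 → (5, 'ccabaceebbbdbcadaaae')
  16 → (10, 'ceebbbdbcadaaae')
  17 → (20, 'daaae')
  18 → (16, 'dbcadaaae')
  19 → (0, 'dcaddccabaceebbbdbcadaaae')
  20 → (4, 'dccabaceebbbdbcadaaae')
  21 → (3, 'ddccabaceebbbdbcadaaae')
  22 → (24, 'e')
  23 → (12, 'ebbbdbcadaaae')
  24 → (11, 'eebbbdbcadaaae')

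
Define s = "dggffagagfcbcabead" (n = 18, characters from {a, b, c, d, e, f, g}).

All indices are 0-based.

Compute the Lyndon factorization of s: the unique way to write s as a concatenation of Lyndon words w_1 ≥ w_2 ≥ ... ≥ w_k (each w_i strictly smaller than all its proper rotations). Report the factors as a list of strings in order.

["dggff", "agagfcbc", "abead"]

emit factor 1: 'dggff' (i=0, period=5)
emit factor 2: 'agagfcbc' (i=5, period=8)
emit factor 3: 'abead' (i=13, period=5)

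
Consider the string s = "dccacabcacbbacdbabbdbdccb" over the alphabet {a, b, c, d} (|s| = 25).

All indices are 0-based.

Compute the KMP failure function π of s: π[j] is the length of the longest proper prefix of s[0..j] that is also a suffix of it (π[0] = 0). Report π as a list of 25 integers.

[0, 0, 0, 0, 0, 0, 0, 0, 0, 0, 0, 0, 0, 0, 1, 0, 0, 0, 0, 1, 0, 1, 2, 3, 0]

π[0] = 0
j=1 s[j]='c': π[1]=0 (border '')
j=2 s[j]='c': π[2]=0 (border '')
j=3 s[j]='a': π[3]=0 (border '')
j=4 s[j]='c': π[4]=0 (border '')
j=5 s[j]='a': π[5]=0 (border '')
j=6 s[j]='b': π[6]=0 (border '')
j=7 s[j]='c': π[7]=0 (border '')
j=8 s[j]='a': π[8]=0 (border '')
j=9 s[j]='c': π[9]=0 (border '')
j=10 s[j]='b': π[10]=0 (border '')
j=11 s[j]='b': π[11]=0 (border '')
j=12 s[j]='a': π[12]=0 (border '')
j=13 s[j]='c': π[13]=0 (border '')
j=14 s[j]='d': π[14]=1 (border 'd')
j=15 s[j]='b': k: 1→0; π[15]=0 (border '')
j=16 s[j]='a': π[16]=0 (border '')
j=17 s[j]='b': π[17]=0 (border '')
j=18 s[j]='b': π[18]=0 (border '')
j=19 s[j]='d': π[19]=1 (border 'd')
j=20 s[j]='b': k: 1→0; π[20]=0 (border '')
j=21 s[j]='d': π[21]=1 (border 'd')
j=22 s[j]='c': π[22]=2 (border 'dc')
j=23 s[j]='c': π[23]=3 (border 'dcc')
j=24 s[j]='b': k: 3→0; π[24]=0 (border '')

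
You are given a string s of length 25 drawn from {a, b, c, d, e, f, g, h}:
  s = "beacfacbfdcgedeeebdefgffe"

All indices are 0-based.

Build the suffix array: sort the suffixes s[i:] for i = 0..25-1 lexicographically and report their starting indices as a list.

[5, 2, 17, 0, 7, 6, 3, 10, 9, 13, 18, 24, 1, 16, 12, 15, 14, 19, 4, 8, 23, 22, 20, 11, 21]

sorted suffixes:
  #0 SA[0]=5  'acbfdcgedeeebdefgffe'
  #1 SA[1]=2  'acfacbfdcgedeeebdefgffe'
  #2 SA[2]=17  'bdefgffe'
  #3 SA[3]=0  'beacfacbfdcgedeeebdefgffe'
  #4 SA[4]=7  'bfdcgedeeebdefgffe'
  #5 SA[5]=6  'cbfdcgedeeebdefgffe'
  #6 SA[6]=3  'cfacbfdcgedeeebdefgffe'
  #7 SA[7]=10  'cgedeeebdefgffe'
  #8 SA[8]=9  'dcgedeeebdefgffe'
  #9 SA[9]=13  'deeebdefgffe'
  #10 SA[10]=18  'defgffe'
  #11 SA[11]=24  'e'
  #12 SA[12]=1  'eacfacbfdcgedeeebdefgffe'
  #13 SA[13]=16  'ebdefgffe'
  #14 SA[14]=12  'edeeebdefgffe'
  #15 SA[15]=15  'eebdefgffe'
  #16 SA[16]=14  'eeebdefgffe'
  #17 SA[17]=19  'efgffe'
  #18 SA[18]=4  'facbfdcgedeeebdefgffe'
  #19 SA[19]=8  'fdcgedeeebdefgffe'
  #20 SA[20]=23  'fe'
  #21 SA[21]=22  'ffe'
  #22 SA[22]=20  'fgffe'
  #23 SA[23]=11  'gedeeebdefgffe'
  #24 SA[24]=21  'gffe'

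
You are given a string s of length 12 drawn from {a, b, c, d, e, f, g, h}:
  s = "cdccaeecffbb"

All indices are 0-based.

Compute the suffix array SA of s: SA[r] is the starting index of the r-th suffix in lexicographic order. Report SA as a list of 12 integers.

[4, 11, 10, 3, 2, 0, 7, 1, 6, 5, 9, 8]

rank→(start, suffix):
  0 → (4, 'aeecffbb')
  1 → (11, 'b')
  2 → (10, 'bb')
  3 → (3, 'caeecffbb')
  4 → (2, 'ccaeecffbb')
  5 → (0, 'cdccaeecffbb')
  6 → (7, 'cffbb')
  7 → (1, 'dccaeecffbb')
  8 → (6, 'ecffbb')
  9 → (5, 'eecffbb')
  10 → (9, 'fbb')
  11 → (8, 'ffbb')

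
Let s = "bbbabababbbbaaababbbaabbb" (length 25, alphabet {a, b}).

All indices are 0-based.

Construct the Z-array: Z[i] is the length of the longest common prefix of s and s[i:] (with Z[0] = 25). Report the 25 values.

[25, 2, 1, 0, 1, 0, 1, 0, 3, 4, 2, 1, 0, 0, 0, 1, 0, 4, 2, 1, 0, 0, 3, 2, 1]

Z[0]=25
i=1: fresh scan; Z[1]=2 scan→box=[1,3)
i=2: min(r-i=1, Z[1]=2)=1; Z[2]=1
i=3: fresh scan; Z[3]=0
i=4: fresh scan; Z[4]=1 scan→box=[4,5)
i=5: fresh scan; Z[5]=0
i=6: fresh scan; Z[6]=1 scan→box=[6,7)
i=7: fresh scan; Z[7]=0
i=8: fresh scan; Z[8]=3 scan→box=[8,11)
i=9: min(r-i=2, Z[1]=2)=2; Z[9]=4 scan→box=[9,13)
i=10: min(r-i=3, Z[1]=2)=2; Z[10]=2
i=11: min(r-i=2, Z[2]=1)=1; Z[11]=1
i=12: min(r-i=1, Z[3]=0)=0; Z[12]=0
i=13: fresh scan; Z[13]=0
i=14: fresh scan; Z[14]=0
i=15: fresh scan; Z[15]=1 scan→box=[15,16)
i=16: fresh scan; Z[16]=0
i=17: fresh scan; Z[17]=4 scan→box=[17,21)
i=18: min(r-i=3, Z[1]=2)=2; Z[18]=2
i=19: min(r-i=2, Z[2]=1)=1; Z[19]=1
i=20: min(r-i=1, Z[3]=0)=0; Z[20]=0
i=21: fresh scan; Z[21]=0
i=22: fresh scan; Z[22]=3 scan→box=[22,25)
i=23: min(r-i=2, Z[1]=2)=2; Z[23]=2
i=24: min(r-i=1, Z[2]=1)=1; Z[24]=1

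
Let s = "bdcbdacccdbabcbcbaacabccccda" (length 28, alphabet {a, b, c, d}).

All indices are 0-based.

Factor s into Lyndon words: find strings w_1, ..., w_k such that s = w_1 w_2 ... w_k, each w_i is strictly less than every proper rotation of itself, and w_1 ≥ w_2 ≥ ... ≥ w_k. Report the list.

["bdc", "bd", "acccdb", "abcbcb", "aacabccccd", "a"]

emit factor 1: 'bdc' (i=0, period=3)
emit factor 2: 'bd' (i=3, period=2)
emit factor 3: 'acccdb' (i=5, period=6)
emit factor 4: 'abcbcb' (i=11, period=6)
emit factor 5: 'aacabccccd' (i=17, period=10)
emit factor 6: 'a' (i=27, period=1)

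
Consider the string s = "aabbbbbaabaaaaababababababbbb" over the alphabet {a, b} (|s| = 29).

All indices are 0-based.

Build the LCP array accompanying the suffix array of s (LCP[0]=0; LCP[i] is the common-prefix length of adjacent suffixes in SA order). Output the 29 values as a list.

[0, 4, 3, 2, 4, 3, 1, 3, 10, 8, 6, 4, 2, 5, 0, 1, 3, 2, 9, 7, 5, 3, 1, 2, 2, 3, 3, 4, 4]

rank→(start, suffix):
  0 → (10, 'aaaaababababababbbb')
  1 → (11, 'aaaababababababbbb')
  2 → (12, 'aaababababababbbb')
  3 → (7, 'aabaaaaababababababbbb')
  4 → (13, 'aababababababbbb')
  5 → (0, 'aabbbbbaabaaaaababababababbbb')
  6 → (8, 'abaaaaababababababbbb')
  7 → (14, 'ababababababbbb')
  8 → (16, 'abababababbbb')
  9 → (18, 'ababababbbb')
  10 → (20, 'abababbbb')
  11 → (22, 'ababbbb')
  12 → (24, 'abbbb')
  13 → (1, 'abbbbbaabaaaaababababababbbb')
  14 → (28, 'b')
  15 → (9, 'baaaaababababababbbb')
  16 → (6, 'baabaaaaababababababbbb')
  17 → (15, 'babababababbbb')
  18 → (17, 'bababababbbb')
  19 → (19, 'babababbbb')
  20 → (21, 'bababbbb')
  21 → (23, 'babbbb')
  22 → (27, 'bb')
  23 → (5, 'bbaabaaaaababababababbbb')
  24 → (26, 'bbb')
  25 → (4, 'bbbaabaaaaababababababbbb')
  26 → (25, 'bbbb')
  27 → (3, 'bbbbaabaaaaababababababbbb')
  28 → (2, 'bbbbbaabaaaaababababababbbb')

SA = [10, 11, 12, 7, 13, 0, 8, 14, 16, 18, 20, 22, 24, 1, 28, 9, 6, 15, 17, 19, 21, 23, 27, 5, 26, 4, 25, 3, 2]
rank  pair      lcp
   1  s[10:],s[11:]  4  'aaaa'
   2  s[11:],s[12:]  3  'aaa'
   3  s[12:],s[7:]  2  'aa'
   4  s[7:],s[13:]  4  'aaba'
   5  s[13:],s[0:]  3  'aab'
   6  s[0:],s[8:]  1  'a'
   7  s[8:],s[14:]  3  'aba'
   8  s[14:],s[16:]  10  'ababababab'
   9  s[16:],s[18:]  8  'abababab'
  10  s[18:],s[20:]  6  'ababab'
  11  s[20:],s[22:]  4  'abab'
  12  s[22:],s[24:]  2  'ab'
  13  s[24:],s[1:]  5  'abbbb'
  14  s[1:],s[28:]  0  ''
  15  s[28:],s[9:]  1  'b'
  16  s[9:],s[6:]  3  'baa'
  17  s[6:],s[15:]  2  'ba'
  18  s[15:],s[17:]  9  'babababab'
  19  s[17:],s[19:]  7  'bababab'
  20  s[19:],s[21:]  5  'babab'
  21  s[21:],s[23:]  3  'bab'
  22  s[23:],s[27:]  1  'b'
  23  s[27:],s[5:]  2  'bb'
  24  s[5:],s[26:]  2  'bb'
  25  s[26:],s[4:]  3  'bbb'
  26  s[4:],s[25:]  3  'bbb'
  27  s[25:],s[3:]  4  'bbbb'
  28  s[3:],s[2:]  4  'bbbb'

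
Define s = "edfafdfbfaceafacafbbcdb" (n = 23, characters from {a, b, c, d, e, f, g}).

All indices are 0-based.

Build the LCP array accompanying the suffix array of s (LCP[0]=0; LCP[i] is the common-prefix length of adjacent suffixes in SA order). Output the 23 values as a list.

sorted suffixes:
  #0 SA[0]=14  'acafbbcdb'
  #1 SA[1]=9  'aceafacafbbcdb'
  #2 SA[2]=12  'afacafbbcdb'
  #3 SA[3]=16  'afbbcdb'
  #4 SA[4]=3  'afdfbfaceafacafbbcdb'
  #5 SA[5]=22  'b'
  #6 SA[6]=18  'bbcdb'
  #7 SA[7]=19  'bcdb'
  #8 SA[8]=7  'bfaceafacafbbcdb'
  #9 SA[9]=15  'cafbbcdb'
  #10 SA[10]=20  'cdb'
  #11 SA[11]=10  'ceafacafbbcdb'
  #12 SA[12]=21  'db'
  #13 SA[13]=1  'dfafdfbfaceafacafbbcdb'
  #14 SA[14]=5  'dfbfaceafacafbbcdb'
  #15 SA[15]=11  'eafacafbbcdb'
  #16 SA[16]=0  'edfafdfbfaceafacafbbcdb'
  #17 SA[17]=13  'facafbbcdb'
  #18 SA[18]=8  'faceafacafbbcdb'
  #19 SA[19]=2  'fafdfbfaceafacafbbcdb'
  #20 SA[20]=17  'fbbcdb'
  #21 SA[21]=6  'fbfaceafacafbbcdb'
  #22 SA[22]=4  'fdfbfaceafacafbbcdb'

SA = [14, 9, 12, 16, 3, 22, 18, 19, 7, 15, 20, 10, 21, 1, 5, 11, 0, 13, 8, 2, 17, 6, 4]
[i] adj suffixes → lcp
  [1] 14/9 → 2 ('ac')
  [2] 9/12 → 1 ('a')
  [3] 12/16 → 2 ('af')
  [4] 16/3 → 2 ('af')
  [5] 3/22 → 0 ('')
  [6] 22/18 → 1 ('b')
  [7] 18/19 → 1 ('b')
  [8] 19/7 → 1 ('b')
  [9] 7/15 → 0 ('')
  [10] 15/20 → 1 ('c')
  [11] 20/10 → 1 ('c')
  [12] 10/21 → 0 ('')
  [13] 21/1 → 1 ('d')
  [14] 1/5 → 2 ('df')
  [15] 5/11 → 0 ('')
  [16] 11/0 → 1 ('e')
  [17] 0/13 → 0 ('')
  [18] 13/8 → 3 ('fac')
  [19] 8/2 → 2 ('fa')
  [20] 2/17 → 1 ('f')
  [21] 17/6 → 2 ('fb')
  [22] 6/4 → 1 ('f')

[0, 2, 1, 2, 2, 0, 1, 1, 1, 0, 1, 1, 0, 1, 2, 0, 1, 0, 3, 2, 1, 2, 1]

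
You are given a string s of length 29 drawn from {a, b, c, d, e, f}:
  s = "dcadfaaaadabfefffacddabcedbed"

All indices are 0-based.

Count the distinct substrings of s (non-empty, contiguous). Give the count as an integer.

402

rank→(start, suffix):
  0 → (5, 'aaaadabfefffacddabcedbed')
  1 → (6, 'aaadabfefffacddabcedbed')
  2 → (7, 'aadabfefffacddabcedbed')
  3 → (21, 'abcedbed')
  4 → (10, 'abfefffacddabcedbed')
  5 → (17, 'acddabcedbed')
  6 → (8, 'adabfefffacddabcedbed')
  7 → (2, 'adfaaaadabfefffacddabcedbed')
  8 → (22, 'bcedbed')
  9 → (26, 'bed')
  10 → (11, 'bfefffacddabcedbed')
  11 → (1, 'cadfaaaadabfefffacddabcedbed')
  12 → (18, 'cddabcedbed')
  13 → (23, 'cedbed')
  14 → (28, 'd')
  15 → (20, 'dabcedbed')
  16 → (9, 'dabfefffacddabcedbed')
  17 → (25, 'dbed')
  18 → (0, 'dcadfaaaadabfefffacddabcedbed')
  19 → (19, 'ddabcedbed')
  20 → (3, 'dfaaaadabfefffacddabcedbed')
  21 → (27, 'ed')
  22 → (24, 'edbed')
  23 → (13, 'efffacddabcedbed')
  24 → (4, 'faaaadabfefffacddabcedbed')
  25 → (16, 'facddabcedbed')
  26 → (12, 'fefffacddabcedbed')
  27 → (15, 'ffacddabcedbed')
  28 → (14, 'fffacddabcedbed')

SA = [5, 6, 7, 21, 10, 17, 8, 2, 22, 26, 11, 1, 18, 23, 28, 20, 9, 25, 0, 19, 3, 27, 24, 13, 4, 16, 12, 15, 14]
i: (SA[i-1],SA[i]) lcp shared
  1: (5,6) 3 'aaa'
  2: (6,7) 2 'aa'
  3: (7,21) 1 'a'
  4: (21,10) 2 'ab'
  5: (10,17) 1 'a'
  6: (17,8) 1 'a'
  7: (8,2) 2 'ad'
  8: (2,22) 0 ''
  9: (22,26) 1 'b'
  10: (26,11) 1 'b'
  11: (11,1) 0 ''
  12: (1,18) 1 'c'
  13: (18,23) 1 'c'
  14: (23,28) 0 ''
  15: (28,20) 1 'd'
  16: (20,9) 3 'dab'
  17: (9,25) 1 'd'
  18: (25,0) 1 'd'
  19: (0,19) 1 'd'
  20: (19,3) 1 'd'
  21: (3,27) 0 ''
  22: (27,24) 2 'ed'
  23: (24,13) 1 'e'
  24: (13,4) 0 ''
  25: (4,16) 2 'fa'
  26: (16,12) 1 'f'
  27: (12,15) 1 'f'
  28: (15,14) 2 'ff'

n(n+1)/2 = 29·30/2 = 435
Σ LCP = 0 + 3 + 2 + 1 + 2 + 1 + 1 + 2 + 0 + 1 + 1 + 0 + 1 + 1 + 0 + 1 + 3 + 1 + 1 + 1 + 1 + 0 + 2 + 1 + 0 + 2 + 1 + 1 + 2 = 33
distinct = 435 − 33 = 402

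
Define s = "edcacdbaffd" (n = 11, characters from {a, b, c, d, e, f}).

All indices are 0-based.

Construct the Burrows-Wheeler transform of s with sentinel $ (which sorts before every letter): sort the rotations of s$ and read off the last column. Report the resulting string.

rank  rotation      last
    0  $edcacdbaffd  d
    1  acdbaffd$edc  c
    2  affd$edcacdb  b
    3  baffd$edcacd  d
    4  cacdbaffd$ed  d
    5  cdbaffd$edca  a
    6  d$edcacdbaff  f
    7  dbaffd$edcac  c
    8  dcacdbaffd$e  e
    9  edcacdbaffd$  $
   10  fd$edcacdbaf  f
   11  ffd$edcacdba  a

dcbddafce$fa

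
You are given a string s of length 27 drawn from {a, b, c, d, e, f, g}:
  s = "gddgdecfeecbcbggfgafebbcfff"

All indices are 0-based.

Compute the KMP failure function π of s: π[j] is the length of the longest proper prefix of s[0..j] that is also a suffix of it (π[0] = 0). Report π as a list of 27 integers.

[0, 0, 0, 1, 2, 0, 0, 0, 0, 0, 0, 0, 0, 0, 1, 1, 0, 1, 0, 0, 0, 0, 0, 0, 0, 0, 0]

π[0] = 0
j=1 s[j]='d': π[1]=0 (border '')
j=2 s[j]='d': π[2]=0 (border '')
j=3 s[j]='g': π[3]=1 (border 'g')
j=4 s[j]='d': π[4]=2 (border 'gd')
j=5 s[j]='e': k: 2→0; π[5]=0 (border '')
j=6 s[j]='c': π[6]=0 (border '')
j=7 s[j]='f': π[7]=0 (border '')
j=8 s[j]='e': π[8]=0 (border '')
j=9 s[j]='e': π[9]=0 (border '')
j=10 s[j]='c': π[10]=0 (border '')
j=11 s[j]='b': π[11]=0 (border '')
j=12 s[j]='c': π[12]=0 (border '')
j=13 s[j]='b': π[13]=0 (border '')
j=14 s[j]='g': π[14]=1 (border 'g')
j=15 s[j]='g': k: 1→0; π[15]=1 (border 'g')
j=16 s[j]='f': k: 1→0; π[16]=0 (border '')
j=17 s[j]='g': π[17]=1 (border 'g')
j=18 s[j]='a': k: 1→0; π[18]=0 (border '')
j=19 s[j]='f': π[19]=0 (border '')
j=20 s[j]='e': π[20]=0 (border '')
j=21 s[j]='b': π[21]=0 (border '')
j=22 s[j]='b': π[22]=0 (border '')
j=23 s[j]='c': π[23]=0 (border '')
j=24 s[j]='f': π[24]=0 (border '')
j=25 s[j]='f': π[25]=0 (border '')
j=26 s[j]='f': π[26]=0 (border '')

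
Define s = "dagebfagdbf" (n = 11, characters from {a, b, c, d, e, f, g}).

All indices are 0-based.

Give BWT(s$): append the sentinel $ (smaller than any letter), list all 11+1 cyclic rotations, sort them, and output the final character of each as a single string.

rank  rotation      last
    0  $dagebfagdbf  f
    1  agdbf$dagebf  f
    2  agebfagdbf$d  d
    3  bf$dagebfagd  d
    4  bfagdbf$dage  e
    5  dagebfagdbf$  $
    6  dbf$dagebfag  g
    7  ebfagdbf$dag  g
    8  f$dagebfagdb  b
    9  fagdbf$dageb  b
   10  gdbf$dagebfa  a
   11  gebfagdbf$da  a

ffdde$ggbbaa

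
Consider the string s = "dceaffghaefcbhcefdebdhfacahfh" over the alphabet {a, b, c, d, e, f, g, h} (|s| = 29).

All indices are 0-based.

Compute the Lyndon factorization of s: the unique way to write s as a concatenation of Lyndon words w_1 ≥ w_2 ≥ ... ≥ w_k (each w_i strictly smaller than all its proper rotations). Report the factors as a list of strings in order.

emit factor 1: 'd' (i=0, period=1)
emit factor 2: 'ce' (i=1, period=2)
emit factor 3: 'affgh' (i=3, period=5)
emit factor 4: 'aefcbhcefdebdhf' (i=8, period=15)
emit factor 5: 'acahfh' (i=23, period=6)

["d", "ce", "affgh", "aefcbhcefdebdhf", "acahfh"]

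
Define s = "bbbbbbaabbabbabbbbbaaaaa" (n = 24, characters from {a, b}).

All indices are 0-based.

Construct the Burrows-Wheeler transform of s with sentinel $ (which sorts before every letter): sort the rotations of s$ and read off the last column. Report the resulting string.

aaaaabbabbbbbbbbaabbbbab$

rank  rotation                   last
    0  $bbbbbbaabbabbabbbbbaaaaa  a
    1  a$bbbbbbaabbabbabbbbbaaaa  a
    2  aa$bbbbbbaabbabbabbbbbaaa  a
    3  aaa$bbbbbbaabbabbabbbbbaa  a
    4  aaaa$bbbbbbaabbabbabbbbba  a
    5  aaaaa$bbbbbbaabbabbabbbbb  b
    6  aabbabbabbbbbaaaaa$bbbbbb  b
    7  abbabbabbbbbaaaaa$bbbbbba  a
    8  abbabbbbbaaaaa$bbbbbbaabb  b
    9  abbbbbaaaaa$bbbbbbaabbabb  b
   10  baaaaa$bbbbbbaabbabbabbbb  b
   11  baabbabbabbbbbaaaaa$bbbbb  b
   12  babbabbbbbaaaaa$bbbbbbaab  b
   13  babbbbbaaaaa$bbbbbbaabbab  b
   14  bbaaaaa$bbbbbbaabbabbabbb  b
   15  bbaabbabbabbbbbaaaaa$bbbb  b
   16  bbabbabbbbbaaaaa$bbbbbbaa  a
   17  bbabbbbbaaaaa$bbbbbbaabba  a
   18  bbbaaaaa$bbbbbbaabbabbabb  b
   19  bbbaabbabbabbbbbaaaaa$bbb  b
   20  bbbbaaaaa$bbbbbbaabbabbab  b
   21  bbbbaabbabbabbbbbaaaaa$bb  b
   22  bbbbbaaaaa$bbbbbbaabbabba  a
   23  bbbbbaabbabbabbbbbaaaaa$b  b
   24  bbbbbbaabbabbabbbbbaaaaa$  $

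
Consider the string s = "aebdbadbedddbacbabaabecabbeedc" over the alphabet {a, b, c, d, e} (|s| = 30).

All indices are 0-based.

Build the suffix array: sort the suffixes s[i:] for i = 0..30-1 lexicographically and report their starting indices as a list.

rank | idx | suffix
   0 |  18 | aabecabbeedc
   1 |  16 | abaabecabbeedc
   2 |  23 | abbeedc
   3 |  19 | abecabbeedc
   4 |  13 | acbabaabecabbeedc
   5 |   5 | adbedddbacbabaabecabbeedc
   6 |   0 | aebdbadbedddbacbabaabecabbeedc
   7 |  17 | baabecabbeedc
   8 |  15 | babaabecabbeedc
   9 |  12 | bacbabaabecabbeedc
  10 |   4 | badbedddbacbabaabecabbeedc
  11 |  24 | bbeedc
  12 |   2 | bdbadbedddbacbabaabecabbeedc
  13 |  20 | becabbeedc
  14 |   7 | bedddbacbabaabecabbeedc
  15 |  25 | beedc
  16 |  29 | c
  17 |  22 | cabbeedc
  18 |  14 | cbabaabecabbeedc
  19 |  11 | dbacbabaabecabbeedc
  20 |   3 | dbadbedddbacbabaabecabbeedc
  21 |   6 | dbedddbacbabaabecabbeedc
  22 |  28 | dc
  23 |  10 | ddbacbabaabecabbeedc
  24 |   9 | dddbacbabaabecabbeedc
  25 |   1 | ebdbadbedddbacbabaabecabbeedc
  26 |  21 | ecabbeedc
  27 |  27 | edc
  28 |   8 | edddbacbabaabecabbeedc
  29 |  26 | eedc

[18, 16, 23, 19, 13, 5, 0, 17, 15, 12, 4, 24, 2, 20, 7, 25, 29, 22, 14, 11, 3, 6, 28, 10, 9, 1, 21, 27, 8, 26]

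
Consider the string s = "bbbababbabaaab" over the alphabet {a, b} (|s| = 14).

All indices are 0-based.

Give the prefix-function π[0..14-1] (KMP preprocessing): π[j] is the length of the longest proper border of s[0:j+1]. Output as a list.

[0, 1, 2, 0, 1, 0, 1, 2, 0, 1, 0, 0, 0, 1]

π[0] = 0
j=1 s[j]='b': π[1]=1 (border 'b')
j=2 s[j]='b': π[2]=2 (border 'bb')
j=3 s[j]='a': k: 2→1→0; π[3]=0 (border '')
j=4 s[j]='b': π[4]=1 (border 'b')
j=5 s[j]='a': k: 1→0; π[5]=0 (border '')
j=6 s[j]='b': π[6]=1 (border 'b')
j=7 s[j]='b': π[7]=2 (border 'bb')
j=8 s[j]='a': k: 2→1→0; π[8]=0 (border '')
j=9 s[j]='b': π[9]=1 (border 'b')
j=10 s[j]='a': k: 1→0; π[10]=0 (border '')
j=11 s[j]='a': π[11]=0 (border '')
j=12 s[j]='a': π[12]=0 (border '')
j=13 s[j]='b': π[13]=1 (border 'b')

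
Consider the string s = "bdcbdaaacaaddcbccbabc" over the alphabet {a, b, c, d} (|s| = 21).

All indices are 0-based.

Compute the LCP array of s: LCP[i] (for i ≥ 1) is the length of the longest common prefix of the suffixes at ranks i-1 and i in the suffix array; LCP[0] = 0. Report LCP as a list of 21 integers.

[0, 2, 2, 1, 1, 1, 0, 1, 2, 1, 2, 0, 1, 1, 2, 2, 1, 0, 1, 3, 1]

sorted suffixes:
  #0 SA[0]=5  'aaacaaddcbccbabc'
  #1 SA[1]=6  'aacaaddcbccbabc'
  #2 SA[2]=9  'aaddcbccbabc'
  #3 SA[3]=18  'abc'
  #4 SA[4]=7  'acaaddcbccbabc'
  #5 SA[5]=10  'addcbccbabc'
  #6 SA[6]=17  'babc'
  #7 SA[7]=19  'bc'
  #8 SA[8]=14  'bccbabc'
  #9 SA[9]=3  'bdaaacaaddcbccbabc'
  #10 SA[10]=0  'bdcbdaaacaaddcbccbabc'
  #11 SA[11]=20  'c'
  #12 SA[12]=8  'caaddcbccbabc'
  #13 SA[13]=16  'cbabc'
  #14 SA[14]=13  'cbccbabc'
  #15 SA[15]=2  'cbdaaacaaddcbccbabc'
  #16 SA[16]=15  'ccbabc'
  #17 SA[17]=4  'daaacaaddcbccbabc'
  #18 SA[18]=12  'dcbccbabc'
  #19 SA[19]=1  'dcbdaaacaaddcbccbabc'
  #20 SA[20]=11  'ddcbccbabc'

SA = [5, 6, 9, 18, 7, 10, 17, 19, 14, 3, 0, 20, 8, 16, 13, 2, 15, 4, 12, 1, 11]
[i] adj suffixes → lcp
  [1] 5/6 → 2 ('aa')
  [2] 6/9 → 2 ('aa')
  [3] 9/18 → 1 ('a')
  [4] 18/7 → 1 ('a')
  [5] 7/10 → 1 ('a')
  [6] 10/17 → 0 ('')
  [7] 17/19 → 1 ('b')
  [8] 19/14 → 2 ('bc')
  [9] 14/3 → 1 ('b')
  [10] 3/0 → 2 ('bd')
  [11] 0/20 → 0 ('')
  [12] 20/8 → 1 ('c')
  [13] 8/16 → 1 ('c')
  [14] 16/13 → 2 ('cb')
  [15] 13/2 → 2 ('cb')
  [16] 2/15 → 1 ('c')
  [17] 15/4 → 0 ('')
  [18] 4/12 → 1 ('d')
  [19] 12/1 → 3 ('dcb')
  [20] 1/11 → 1 ('d')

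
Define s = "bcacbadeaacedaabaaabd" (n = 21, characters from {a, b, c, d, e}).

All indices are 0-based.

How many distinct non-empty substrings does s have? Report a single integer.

208

rank→(start, suffix):
  0 → (16, 'aaabd')
  1 → (13, 'aabaaabd')
  2 → (17, 'aabd')
  3 → (8, 'aacedaabaaabd')
  4 → (14, 'abaaabd')
  5 → (18, 'abd')
  6 → (2, 'acbadeaacedaabaaabd')
  7 → (9, 'acedaabaaabd')
  8 → (5, 'adeaacedaabaaabd')
  9 → (15, 'baaabd')
  10 → (4, 'badeaacedaabaaabd')
  11 → (0, 'bcacbadeaacedaabaaabd')
  12 → (19, 'bd')
  13 → (1, 'cacbadeaacedaabaaabd')
  14 → (3, 'cbadeaacedaabaaabd')
  15 → (10, 'cedaabaaabd')
  16 → (20, 'd')
  17 → (12, 'daabaaabd')
  18 → (6, 'deaacedaabaaabd')
  19 → (7, 'eaacedaabaaabd')
  20 → (11, 'edaabaaabd')

SA = [16, 13, 17, 8, 14, 18, 2, 9, 5, 15, 4, 0, 19, 1, 3, 10, 20, 12, 6, 7, 11]
rank  pair      lcp
   1  s[16:],s[13:]  2  'aa'
   2  s[13:],s[17:]  3  'aab'
   3  s[17:],s[8:]  2  'aa'
   4  s[8:],s[14:]  1  'a'
   5  s[14:],s[18:]  2  'ab'
   6  s[18:],s[2:]  1  'a'
   7  s[2:],s[9:]  2  'ac'
   8  s[9:],s[5:]  1  'a'
   9  s[5:],s[15:]  0  ''
  10  s[15:],s[4:]  2  'ba'
  11  s[4:],s[0:]  1  'b'
  12  s[0:],s[19:]  1  'b'
  13  s[19:],s[1:]  0  ''
  14  s[1:],s[3:]  1  'c'
  15  s[3:],s[10:]  1  'c'
  16  s[10:],s[20:]  0  ''
  17  s[20:],s[12:]  1  'd'
  18  s[12:],s[6:]  1  'd'
  19  s[6:],s[7:]  0  ''
  20  s[7:],s[11:]  1  'e'

n(n+1)/2 = 21·22/2 = 231
Σ LCP = 0 + 2 + 3 + 2 + 1 + 2 + 1 + 2 + 1 + 0 + 2 + 1 + 1 + 0 + 1 + 1 + 0 + 1 + 1 + 0 + 1 = 23
distinct = 231 − 23 = 208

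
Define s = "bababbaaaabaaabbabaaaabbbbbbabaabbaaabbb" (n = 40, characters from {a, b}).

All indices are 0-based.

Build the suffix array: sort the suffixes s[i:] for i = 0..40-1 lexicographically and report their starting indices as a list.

sorted suffixes:
  #0 SA[0]=6  'aaaabaaabbabaaaabbbbbbabaabbaaabbb'
  #1 SA[1]=18  'aaaabbbbbbabaabbaaabbb'
  #2 SA[2]=7  'aaabaaabbabaaaabbbbbbabaabbaaabbb'
  #3 SA[3]=11  'aaabbabaaaabbbbbbabaabbaaabbb'
  #4 SA[4]=34  'aaabbb'
  #5 SA[5]=19  'aaabbbbbbabaabbaaabbb'
  #6 SA[6]=8  'aabaaabbabaaaabbbbbbabaabbaaabbb'
  #7 SA[7]=30  'aabbaaabbb'
  #8 SA[8]=12  'aabbabaaaabbbbbbabaabbaaabbb'
  #9 SA[9]=35  'aabbb'
  #10 SA[10]=20  'aabbbbbbabaabbaaabbb'
  #11 SA[11]=16  'abaaaabbbbbbabaabbaaabbb'
  #12 SA[12]=9  'abaaabbabaaaabbbbbbabaabbaaabbb'
  #13 SA[13]=28  'abaabbaaabbb'
  #14 SA[14]=1  'ababbaaaabaaabbabaaaabbbbbbabaabbaaabbb'
  #15 SA[15]=3  'abbaaaabaaabbabaaaabbbbbbabaabbaaabbb'
  #16 SA[16]=31  'abbaaabbb'
  #17 SA[17]=13  'abbabaaaabbbbbbabaabbaaabbb'
  #18 SA[18]=36  'abbb'
  #19 SA[19]=21  'abbbbbbabaabbaaabbb'
  #20 SA[20]=39  'b'
  #21 SA[21]=5  'baaaabaaabbabaaaabbbbbbabaabbaaabbb'
  #22 SA[22]=17  'baaaabbbbbbabaabbaaabbb'
  #23 SA[23]=10  'baaabbabaaaabbbbbbabaabbaaabbb'
  #24 SA[24]=33  'baaabbb'
  #25 SA[25]=29  'baabbaaabbb'
  #26 SA[26]=15  'babaaaabbbbbbabaabbaaabbb'
  #27 SA[27]=27  'babaabbaaabbb'
  #28 SA[28]=0  'bababbaaaabaaabbabaaaabbbbbbabaabbaaabbb'
  #29 SA[29]=2  'babbaaaabaaabbabaaaabbbbbbabaabbaaabbb'
  #30 SA[30]=38  'bb'
  #31 SA[31]=4  'bbaaaabaaabbabaaaabbbbbbabaabbaaabbb'
  #32 SA[32]=32  'bbaaabbb'
  #33 SA[33]=14  'bbabaaaabbbbbbabaabbaaabbb'
  #34 SA[34]=26  'bbabaabbaaabbb'
  #35 SA[35]=37  'bbb'
  #36 SA[36]=25  'bbbabaabbaaabbb'
  #37 SA[37]=24  'bbbbabaabbaaabbb'
  #38 SA[38]=23  'bbbbbabaabbaaabbb'
  #39 SA[39]=22  'bbbbbbabaabbaaabbb'

[6, 18, 7, 11, 34, 19, 8, 30, 12, 35, 20, 16, 9, 28, 1, 3, 31, 13, 36, 21, 39, 5, 17, 10, 33, 29, 15, 27, 0, 2, 38, 4, 32, 14, 26, 37, 25, 24, 23, 22]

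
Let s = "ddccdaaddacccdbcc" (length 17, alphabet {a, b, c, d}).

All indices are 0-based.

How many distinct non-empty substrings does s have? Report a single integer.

sorted suffixes:
  #0 SA[0]=5  'aaddacccdbcc'
  #1 SA[1]=9  'acccdbcc'
  #2 SA[2]=6  'addacccdbcc'
  #3 SA[3]=14  'bcc'
  #4 SA[4]=16  'c'
  #5 SA[5]=15  'cc'
  #6 SA[6]=10  'cccdbcc'
  #7 SA[7]=2  'ccdaaddacccdbcc'
  #8 SA[8]=11  'ccdbcc'
  #9 SA[9]=3  'cdaaddacccdbcc'
  #10 SA[10]=12  'cdbcc'
  #11 SA[11]=4  'daaddacccdbcc'
  #12 SA[12]=8  'dacccdbcc'
  #13 SA[13]=13  'dbcc'
  #14 SA[14]=1  'dccdaaddacccdbcc'
  #15 SA[15]=7  'ddacccdbcc'
  #16 SA[16]=0  'ddccdaaddacccdbcc'

SA = [5, 9, 6, 14, 16, 15, 10, 2, 11, 3, 12, 4, 8, 13, 1, 7, 0]
[i] adj suffixes → lcp
  [1] 5/9 → 1 ('a')
  [2] 9/6 → 1 ('a')
  [3] 6/14 → 0 ('')
  [4] 14/16 → 0 ('')
  [5] 16/15 → 1 ('c')
  [6] 15/10 → 2 ('cc')
  [7] 10/2 → 2 ('cc')
  [8] 2/11 → 3 ('ccd')
  [9] 11/3 → 1 ('c')
  [10] 3/12 → 2 ('cd')
  [11] 12/4 → 0 ('')
  [12] 4/8 → 2 ('da')
  [13] 8/13 → 1 ('d')
  [14] 13/1 → 1 ('d')
  [15] 1/7 → 1 ('d')
  [16] 7/0 → 2 ('dd')

n(n+1)/2 = 17·18/2 = 153
Σ LCP = 0 + 1 + 1 + 0 + 0 + 1 + 2 + 2 + 3 + 1 + 2 + 0 + 2 + 1 + 1 + 1 + 2 = 20
distinct = 153 − 20 = 133

133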